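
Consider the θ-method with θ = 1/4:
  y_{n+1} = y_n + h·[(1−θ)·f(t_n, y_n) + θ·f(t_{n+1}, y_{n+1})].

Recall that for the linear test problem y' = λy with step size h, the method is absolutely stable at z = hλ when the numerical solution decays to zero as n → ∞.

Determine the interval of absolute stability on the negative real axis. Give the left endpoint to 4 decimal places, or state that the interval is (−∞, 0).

Set f=λy, z=hλ:
  y_{n+1} = y_n + z·[3/4·y_n + 1/4·y_{n+1}] ⇒ (1 − 1/4z)y_{n+1} = (1 + 3/4z)y_n
  so R(z) = (1 + 3/4z)/(1 − 1/4z).

Need |R(x)|<1, x<0.
x=-1.77: |R|=0.2270
R=−1: 1+3/4x = −1+1/4x ⇒ -1/2x=2 ⇒ x=2/(-1/2)=-4.0000
Confirm numerically:
  x=-3.694: |R|=0.92046 <1
  x=-3.502: |R|=0.86724 <1
  x=-3.231: |R|=0.78730 <1
  x=-1.639: |R|=0.16262 <1
  x=-4.379: |R|=1.09046 >1
  x=-4.068: |R|=1.01686 >1
  x=-4.044: |R|=1.01094 >1
Stable set (-4.0000, 0).

z∈(-4.0000,0).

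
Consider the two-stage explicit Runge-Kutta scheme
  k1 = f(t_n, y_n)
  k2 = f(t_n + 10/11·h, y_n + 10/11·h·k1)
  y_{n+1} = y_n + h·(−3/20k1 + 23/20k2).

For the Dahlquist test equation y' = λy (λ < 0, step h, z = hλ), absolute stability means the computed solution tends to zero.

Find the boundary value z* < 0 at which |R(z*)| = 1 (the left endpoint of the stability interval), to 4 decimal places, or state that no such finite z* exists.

On y'=λy, z=hλ:
  k1=λy_n ⇒ h·k1=z·y_n;  k2=λ(1+10/11z)y_n ⇒ h·k2=z(1+10/11z)y_n
  y_{n+1}/y_n = 1 − 3/20z + 23/20z(1+10/11z) = 1 + z + 23/22z²
  R(z) = 1 + z + 23/22z².

Boundary: |R(x)|=1, x<0.
x=-0.5: |R|=0.7614
R=1: x+23/22x²=0 ⇒ x=−22/23=-0.9565; min R=1−1/(4·23/22)=0.7609>−1
Confirm numerically:
  x=-0.865: |R|=0.91724 <1
  x=-0.811: |R|=0.87662 <1
  x=-0.634: |R|=0.78623 <1
  x=-1.531: |R|=1.91950 >1
  x=-1.192: |R|=1.29345 >1
  x=-0.988: |R|=1.03251 >1
So |R|<1 on (-0.9565, 0).

left endpoint -0.9565.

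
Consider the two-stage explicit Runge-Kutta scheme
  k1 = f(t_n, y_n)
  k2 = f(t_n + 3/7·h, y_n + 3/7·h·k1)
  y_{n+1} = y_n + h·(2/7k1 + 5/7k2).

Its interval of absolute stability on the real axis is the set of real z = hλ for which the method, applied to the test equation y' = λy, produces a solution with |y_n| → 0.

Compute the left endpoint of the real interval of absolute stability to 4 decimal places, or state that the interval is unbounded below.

On y'=λy, z=hλ:
  k1=λy_n ⇒ h·k1=z·y_n;  k2=λ(1+3/7z)y_n ⇒ h·k2=z(1+3/7z)y_n
  y_{n+1}/y_n = 1 + 2/7z + 5/7z(1+3/7z) = 1 + z + 15/49z²
  ⇒ R(z) = 1 + z + 15/49z².

Need |R(x)|<1, x<0.
x=-0.74: |R|=0.4276
R=1: x+15/49x²=0 ⇒ x=−49/15=-3.2667; min R=1−1/(4·15/49)=0.1833>−1
Confirm numerically:
  x=-2.842: |R|=0.63054 <1
  x=-2.436: |R|=0.38056 <1
  x=-2.240: |R|=0.29600 <1
  x=-1.472: |R|=0.19130 <1
  x=-3.824: |R|=1.65242 >1
  x=-3.579: |R|=1.34220 >1
  x=-3.566: |R|=1.32676 >1
Stable set (-3.2667, 0).

z* = -3.2667.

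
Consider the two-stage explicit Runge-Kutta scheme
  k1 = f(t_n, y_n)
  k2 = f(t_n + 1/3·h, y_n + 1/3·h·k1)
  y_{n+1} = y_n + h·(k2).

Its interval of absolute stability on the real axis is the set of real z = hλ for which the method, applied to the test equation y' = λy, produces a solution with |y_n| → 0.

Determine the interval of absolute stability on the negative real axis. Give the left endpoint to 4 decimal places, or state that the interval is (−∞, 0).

(-3.0000, 0).

On y'=λy, z=hλ:
  k1=λy_n ⇒ h·k1=z·y_n;  k2=λ(1+1/3z)y_n ⇒ h·k2=z(1+1/3z)y_n
  y_{n+1}/y_n = 1 + z(1+1/3z) = 1 + z + 1/3z²
  Hence R(z) = 1 + z + 1/3z².

Boundary: |R(x)|=1, x<0.
x=-1.48: |R|=0.2501
R=1: x+1/3x²=0 ⇒ x=−3=-3.0000; min R=1−1/(4·1/3)=0.2500>−1
Confirm numerically:
  x=-2.339: |R|=0.48464 <1
  x=-1.498: |R|=0.25000 <1
  x=-1.359: |R|=0.25663 <1
  x=-1.252: |R|=0.27050 <1
  x=-3.491: |R|=1.57136 >1
  x=-3.279: |R|=1.30495 >1
  x=-3.252: |R|=1.27317 >1
Interval (-3.0000, 0).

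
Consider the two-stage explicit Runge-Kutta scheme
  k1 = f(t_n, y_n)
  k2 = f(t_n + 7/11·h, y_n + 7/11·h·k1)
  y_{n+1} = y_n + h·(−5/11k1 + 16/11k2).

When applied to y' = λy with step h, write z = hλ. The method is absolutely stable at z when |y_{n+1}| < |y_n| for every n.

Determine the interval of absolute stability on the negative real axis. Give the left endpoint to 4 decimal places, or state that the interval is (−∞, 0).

(-1.0804, 0).

Set f=λy, z=hλ:
  k1=λy_n ⇒ h·k1=z·y_n;  k2=λ(1+7/11z)y_n ⇒ h·k2=z(1+7/11z)y_n
  y_{n+1}/y_n = 1 − 5/11z + 16/11z(1+7/11z) = 1 + z + 112/121z²
  R(z) = 1 + z + 112/121z².

Boundary: |R(x)|=1, x<0.
x=-0.56: |R|=0.7303
R=1: x+112/121x²=0 ⇒ x=−121/112=-1.0804; min R=1−1/(4·112/121)=0.7299>−1
Confirm numerically:
  x=-1.028: |R|=0.95018 <1
  x=-1.000: |R|=0.92562 <1
  x=-0.504: |R|=0.73112 <1
  x=-1.623: |R|=1.81520 >1
  x=-1.463: |R|=1.51817 >1
  x=-1.305: |R|=1.27135 >1
So |R|<1 on (-1.0804, 0).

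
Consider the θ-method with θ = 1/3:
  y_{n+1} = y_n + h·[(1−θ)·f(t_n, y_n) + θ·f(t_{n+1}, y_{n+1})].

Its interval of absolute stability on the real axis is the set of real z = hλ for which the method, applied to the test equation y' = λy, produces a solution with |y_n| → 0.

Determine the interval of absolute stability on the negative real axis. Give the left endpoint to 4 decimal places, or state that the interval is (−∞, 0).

Test eqn y'=λy, z=hλ:
  y_{n+1} = y_n + z·[2/3·y_n + 1/3·y_{n+1}] ⇒ (1 − 1/3z)y_{n+1} = (1 + 2/3z)y_n
  Hence R(z) = (1 + 2/3z)/(1 − 1/3z).

Need |R(x)|<1, x<0.
x=-1.6: |R|=0.0435
R=−1: 1+2/3x = −1+1/3x ⇒ -1/3x=2 ⇒ x=2/(-1/3)=-6.0000
Confirm numerically:
  x=-4.989: |R|=0.87345 <1
  x=-3.425: |R|=0.59922 <1
  x=-2.775: |R|=0.44156 <1
  x=-6.451: |R|=1.04772 >1
  x=-6.355: |R|=1.03795 >1
  x=-6.350: |R|=1.03743 >1
Interval (-6.0000, 0).

(-6.0000, 0).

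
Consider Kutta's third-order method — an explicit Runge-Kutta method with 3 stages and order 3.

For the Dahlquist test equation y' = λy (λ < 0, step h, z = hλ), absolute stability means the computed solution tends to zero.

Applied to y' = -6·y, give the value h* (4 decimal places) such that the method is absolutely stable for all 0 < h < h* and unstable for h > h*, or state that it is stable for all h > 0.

Test eqn y'=λy, z=hλ:
  order 3, 3-stage ⇒ R(z)=1+z+z^2/2+z^3/6
  (e.g. R(-1.52)=0.04990, |R|=0.04990)

Find x<0 with |R(x)|<1.
x=-1.52: |R|=0.0499
|R(-2.28)|=0.6562 |R(-1.46)|=0.0871 |R(-0.51)|=0.5979
Bisect:
  x_lo=-2.9194 |R|=1.8050  x_hi=-0.1786 |R|=0.8364
  mid=-1.54904 |R|=0.03123 →hi
  mid=-2.23425 |R|=0.59716 →hi
  mid=-2.57685 |R|=1.10855 →lo
  mid=-2.40555 |R|=0.83223 →hi
  mid=-2.49120 |R|=0.96492 →hi
  mid=-2.53402 |R|=1.03533 →lo
  mid=-2.51261 |R|=0.99978 →hi
  ...
  [-2.51278,-2.51261] ⇒ x*=-2.5127
So |R|<1 on (-2.5127, 0).

(-2.5127,0); λ=-6 ⇒ h* = 0.4188.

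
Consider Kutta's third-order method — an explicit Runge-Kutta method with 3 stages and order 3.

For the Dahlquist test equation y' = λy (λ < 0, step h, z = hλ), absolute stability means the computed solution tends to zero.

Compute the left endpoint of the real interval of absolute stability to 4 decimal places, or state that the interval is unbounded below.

Set f=λy, z=hλ:
  order 3, 3-stage ⇒ R(z)=1+z+z^2/2+z^3/6
  (e.g. R(-0.87)=0.39870, |R|=0.39870)

Solve |R(x)|<1 on ℝ⁻.
x=-0.87: |R|=0.3987
|R(-2.69)|=1.3161 |R(-1.79)|=0.1438 |R(-1.5)|=0.0625
Bisect:
  x_lo=-2.9963 |R|=1.9907  x_hi=-0.0769 |R|=0.9260
  mid=-1.53659 |R|=0.03929 →hi
  mid=-2.26644 |R|=0.63842 →hi
  mid=-2.63136 |R|=1.20595 →lo
  mid=-2.44890 |R|=0.89806 →hi
  mid=-2.54013 |R|=1.04560 →lo
  mid=-2.49452 |R|=0.97028 →hi
  mid=-2.51732 |R|=1.00754 →lo
  mid=-2.50592 |R|=0.98881 →hi
  mid=-2.51162 |R|=0.99815 →hi
  ...
  [-2.51287,-2.51269] ⇒ x*=-2.5127
So |R|<1 on (-2.5127, 0).

z* = -2.5127.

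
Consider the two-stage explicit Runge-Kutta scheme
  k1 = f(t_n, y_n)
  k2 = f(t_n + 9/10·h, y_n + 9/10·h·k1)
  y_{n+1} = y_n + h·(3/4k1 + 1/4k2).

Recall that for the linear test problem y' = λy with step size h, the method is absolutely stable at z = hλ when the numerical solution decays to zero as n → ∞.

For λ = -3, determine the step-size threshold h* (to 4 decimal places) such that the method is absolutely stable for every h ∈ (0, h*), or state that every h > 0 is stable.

(-4.4444,0); λ=-3 ⇒ h* = (40/9)/3 = 1.4815.

With y'=λy (z=hλ):
  k1=λy_n ⇒ h·k1=z·y_n;  k2=λ(1+9/10z)y_n ⇒ h·k2=z(1+9/10z)y_n
  y_{n+1}/y_n = 1 + 3/4z + 1/4z(1+9/10z) = 1 + z + 9/40z²
  so R(z) = 1 + z + 9/40z².

Find x<0 with |R(x)|<1.
x=-0.75: |R|=0.3766
R=1: x+9/40x²=0 ⇒ x=−40/9=-4.4444; min R=1−1/(4·9/40)=-0.1111>−1
Confirm numerically:
  x=-4.164: |R|=0.73725 <1
  x=-3.931: |R|=0.54587 <1
  x=-2.442: |R|=0.10024 <1
  x=-1.954: |R|=0.09492 <1
  x=-5.028: |R|=1.66018 >1
  x=-4.789: |R|=1.37127 >1
  x=-4.483: |R|=1.03889 >1
So |R|<1 on (-4.4444, 0).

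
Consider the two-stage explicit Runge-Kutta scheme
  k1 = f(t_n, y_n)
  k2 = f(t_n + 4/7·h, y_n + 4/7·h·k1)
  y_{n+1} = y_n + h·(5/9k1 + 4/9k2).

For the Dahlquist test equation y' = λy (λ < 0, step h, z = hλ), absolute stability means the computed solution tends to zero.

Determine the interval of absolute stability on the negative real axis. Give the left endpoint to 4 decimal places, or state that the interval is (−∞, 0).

With y'=λy (z=hλ):
  k1=λy_n ⇒ h·k1=z·y_n;  k2=λ(1+4/7z)y_n ⇒ h·k2=z(1+4/7z)y_n
  y_{n+1}/y_n = 1 + 5/9z + 4/9z(1+4/7z) = 1 + z + 16/63z²
  R(z) = 1 + z + 16/63z².

Find x<0 with |R(x)|<1.
x=-0.7: |R|=0.4244
R=1: x+16/63x²=0 ⇒ x=−63/16=-3.9375; min R=1−1/(4·16/63)=0.0156>−1
Confirm numerically:
  x=-2.860: |R|=0.21736 <1
  x=-2.842: |R|=0.20929 <1
  x=-1.887: |R|=0.01732 <1
  x=-1.591: |R|=0.05187 <1
  x=-4.457: |R|=1.58804 >1
  x=-4.315: |R|=1.41369 >1
Stable set (-3.9375, 0).

z∈(-3.9375,0).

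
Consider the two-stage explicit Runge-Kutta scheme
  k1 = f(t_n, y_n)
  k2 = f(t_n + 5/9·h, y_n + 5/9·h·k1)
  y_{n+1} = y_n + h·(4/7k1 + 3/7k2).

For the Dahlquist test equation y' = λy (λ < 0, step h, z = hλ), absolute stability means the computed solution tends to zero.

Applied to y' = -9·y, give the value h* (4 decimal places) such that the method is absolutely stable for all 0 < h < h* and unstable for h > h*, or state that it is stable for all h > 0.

On y'=λy, z=hλ:
  k1=λy_n ⇒ h·k1=z·y_n;  k2=λ(1+5/9z)y_n ⇒ h·k2=z(1+5/9z)y_n
  y_{n+1}/y_n = 1 + 4/7z + 3/7z(1+5/9z) = 1 + z + 5/21z²
  Hence R(z) = 1 + z + 5/21z².

Need |R(x)|<1, x<0.
x=-1.25: |R|=0.1220
R=1: x+5/21x²=0 ⇒ x=−21/5=-4.2000; min R=1−1/(4·5/21)=-0.0500>−1
Confirm numerically:
  x=-3.384: |R|=0.34254 <1
  x=-2.995: |R|=0.14072 <1
  x=-1.884: |R|=0.03889 <1
  x=-4.681: |R|=1.53609 >1
  x=-4.434: |R|=1.24704 >1
Stable set (-4.2000, 0).

(-4.2000,0); λ=-9 ⇒ h* = (21/5)/9 = 0.4667.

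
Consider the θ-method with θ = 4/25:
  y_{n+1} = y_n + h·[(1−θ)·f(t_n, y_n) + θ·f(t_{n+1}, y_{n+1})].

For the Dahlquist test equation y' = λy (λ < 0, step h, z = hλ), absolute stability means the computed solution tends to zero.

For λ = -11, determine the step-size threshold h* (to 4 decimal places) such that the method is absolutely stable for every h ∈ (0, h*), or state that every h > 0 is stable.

(-2.9412,0); λ=-11 ⇒ h* = (50/17)/11 = 0.2674.

Test eqn y'=λy, z=hλ:
  y_{n+1} = y_n + z·[21/25·y_n + 4/25·y_{n+1}] ⇒ (1 − 4/25z)y_{n+1} = (1 + 21/25z)y_n
  so R(z) = (1 + 21/25z)/(1 − 4/25z).

Boundary: |R(x)|=1, x<0.
x=-0.5: |R|=0.5370
R=−1: 1+21/25x = −1+4/25x ⇒ -17/25x=2 ⇒ x=2/(-17/25)=-2.9412
Confirm numerically:
  x=-2.667: |R|=0.86932 <1
  x=-2.112: |R|=0.57857 <1
  x=-1.269: |R|=0.05483 <1
  x=-3.294: |R|=1.15711 >1
  x=-3.290: |R|=1.15540 >1
  x=-2.973: |R|=1.01466 >1
Stable set (-2.9412, 0).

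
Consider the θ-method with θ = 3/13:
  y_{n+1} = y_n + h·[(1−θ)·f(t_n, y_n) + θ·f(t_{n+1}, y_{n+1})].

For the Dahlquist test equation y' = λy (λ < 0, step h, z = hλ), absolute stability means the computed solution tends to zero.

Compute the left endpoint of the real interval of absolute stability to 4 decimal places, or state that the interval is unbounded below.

left endpoint -3.7143.

On y'=λy, z=hλ:
  y_{n+1} = y_n + z·[10/13·y_n + 3/13·y_{n+1}] ⇒ (1 − 3/13z)y_{n+1} = (1 + 10/13z)y_n
  Hence R(z) = (1 + 10/13z)/(1 − 3/13z).

Find x<0 with |R(x)|<1.
x=-1.05: |R|=0.1548
R=−1: 1+10/13x = −1+3/13x ⇒ -7/13x=2 ⇒ x=2/(-7/13)=-3.7143
Confirm numerically:
  x=-3.185: |R|=0.83573 <1
  x=-2.705: |R|=0.66540 <1
  x=-1.947: |R|=0.34340 <1
  x=-4.241: |R|=1.14333 >1
  x=-4.162: |R|=1.12297 >1
  x=-4.095: |R|=1.10540 >1
Stable set (-3.7143, 0).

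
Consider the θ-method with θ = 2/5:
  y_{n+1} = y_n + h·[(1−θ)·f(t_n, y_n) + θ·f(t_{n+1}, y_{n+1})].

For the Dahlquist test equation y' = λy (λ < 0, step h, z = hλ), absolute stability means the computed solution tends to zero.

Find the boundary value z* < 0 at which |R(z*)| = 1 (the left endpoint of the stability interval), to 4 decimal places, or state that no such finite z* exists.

On y'=λy, z=hλ:
  y_{n+1} = y_n + z·[3/5·y_n + 2/5·y_{n+1}] ⇒ (1 − 2/5z)y_{n+1} = (1 + 3/5z)y_n
  R(z) = (1 + 3/5z)/(1 − 2/5z).

Need |R(x)|<1, x<0.
x=-1.45: |R|=0.0823
R=−1: 1+3/5x = −1+2/5x ⇒ -1/5x=2 ⇒ x=2/(-1/5)=-10.0000
Confirm numerically:
  x=-9.382: |R|=0.97399 <1
  x=-8.356: |R|=0.92428 <1
  x=-7.303: |R|=0.86244 <1
  x=-7.299: |R|=0.86218 <1
  x=-10.516: |R|=1.01982 >1
  x=-10.460: |R|=1.01775 >1
So |R|<1 on (-10.0000, 0).

left endpoint -10.0000.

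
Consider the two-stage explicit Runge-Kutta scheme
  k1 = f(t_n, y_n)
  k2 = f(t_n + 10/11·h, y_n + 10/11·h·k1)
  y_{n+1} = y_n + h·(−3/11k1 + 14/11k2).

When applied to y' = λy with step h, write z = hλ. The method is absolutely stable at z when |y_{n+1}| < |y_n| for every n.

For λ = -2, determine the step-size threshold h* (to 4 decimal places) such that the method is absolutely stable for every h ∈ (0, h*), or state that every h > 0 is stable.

(-0.8643,0); λ=-2 ⇒ h* = (121/140)/2 = 0.4321.

Test eqn y'=λy, z=hλ:
  k1=λy_n ⇒ h·k1=z·y_n;  k2=λ(1+10/11z)y_n ⇒ h·k2=z(1+10/11z)y_n
  y_{n+1}/y_n = 1 − 3/11z + 14/11z(1+10/11z) = 1 + z + 140/121z²
  Hence R(z) = 1 + z + 140/121z².

Boundary: |R(x)|=1, x<0.
x=-0.51: |R|=0.7909
R=1: x+140/121x²=0 ⇒ x=−121/140=-0.8643; min R=1−1/(4·140/121)=0.7839>−1
Confirm numerically:
  x=-0.831: |R|=0.96800 <1
  x=-0.806: |R|=0.94564 <1
  x=-0.728: |R|=0.88520 <1
  x=-0.611: |R|=0.82094 <1
  x=-1.300: |R|=1.65537 >1
  x=-1.121: |R|=1.33296 >1
Stable set (-0.8643, 0).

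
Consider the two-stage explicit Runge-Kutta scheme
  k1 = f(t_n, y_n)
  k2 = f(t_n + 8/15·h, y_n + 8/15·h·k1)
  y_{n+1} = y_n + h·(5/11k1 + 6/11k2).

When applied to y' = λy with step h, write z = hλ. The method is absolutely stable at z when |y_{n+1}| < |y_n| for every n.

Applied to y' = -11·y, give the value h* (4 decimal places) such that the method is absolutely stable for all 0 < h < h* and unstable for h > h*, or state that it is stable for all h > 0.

With y'=λy (z=hλ):
  k1=λy_n ⇒ h·k1=z·y_n;  k2=λ(1+8/15z)y_n ⇒ h·k2=z(1+8/15z)y_n
  y_{n+1}/y_n = 1 + 5/11z + 6/11z(1+8/15z) = 1 + z + 16/55z²
  R(z) = 1 + z + 16/55z².

Solve |R(x)|<1 on ℝ⁻.
x=-0.88: |R|=0.3453
R=1: x+16/55x²=0 ⇒ x=−55/16=-3.4375; min R=1−1/(4·16/55)=0.1406>−1
Confirm numerically:
  x=-2.150: |R|=0.19473 <1
  x=-1.793: |R|=0.14223 <1
  x=-1.386: |R|=0.17284 <1
  x=-3.810: |R|=1.41287 >1
  x=-3.735: |R|=1.32325 >1
  x=-3.556: |R|=1.12259 >1
Interval (-3.4375, 0).

(-3.4375,0); λ=-11 ⇒ h* = (55/16)/11 = 0.3125.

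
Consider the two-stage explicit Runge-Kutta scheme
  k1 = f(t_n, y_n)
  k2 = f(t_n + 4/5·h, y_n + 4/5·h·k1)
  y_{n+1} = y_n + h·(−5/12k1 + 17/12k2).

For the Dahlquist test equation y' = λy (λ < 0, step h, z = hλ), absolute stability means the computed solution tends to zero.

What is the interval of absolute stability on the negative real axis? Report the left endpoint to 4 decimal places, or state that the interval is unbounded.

Set f=λy, z=hλ:
  k1=λy_n ⇒ h·k1=z·y_n;  k2=λ(1+4/5z)y_n ⇒ h·k2=z(1+4/5z)y_n
  y_{n+1}/y_n = 1 − 5/12z + 17/12z(1+4/5z) = 1 + z + 17/15z²
  Hence R(z) = 1 + z + 17/15z².

Solve |R(x)|<1 on ℝ⁻.
x=-0.63: |R|=0.8198
R=1: x+17/15x²=0 ⇒ x=−15/17=-0.8824; min R=1−1/(4·17/15)=0.7794>−1
Confirm numerically:
  x=-0.853: |R|=0.97162 <1
  x=-0.838: |R|=0.95788 <1
  x=-0.490: |R|=0.78211 <1
  x=-0.410: |R|=0.78051 <1
  x=-1.107: |R|=1.28184 >1
  x=-1.028: |R|=1.16969 >1
  x=-0.970: |R|=1.09635 >1
Interval (-0.8824, 0).

z∈(-0.8824,0).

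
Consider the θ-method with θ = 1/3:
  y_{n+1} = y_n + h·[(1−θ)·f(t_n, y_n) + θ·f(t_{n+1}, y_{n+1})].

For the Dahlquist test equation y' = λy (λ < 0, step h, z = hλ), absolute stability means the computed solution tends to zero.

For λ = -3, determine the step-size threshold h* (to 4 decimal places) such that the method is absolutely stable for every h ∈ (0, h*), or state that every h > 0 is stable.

On y'=λy, z=hλ:
  y_{n+1} = y_n + z·[2/3·y_n + 1/3·y_{n+1}] ⇒ (1 − 1/3z)y_{n+1} = (1 + 2/3z)y_n
  so R(z) = (1 + 2/3z)/(1 − 1/3z).

Solve |R(x)|<1 on ℝ⁻.
x=-0.91: |R|=0.3018
R=−1: 1+2/3x = −1+1/3x ⇒ -1/3x=2 ⇒ x=2/(-1/3)=-6.0000
Confirm numerically:
  x=-5.403: |R|=0.92895 <1
  x=-4.406: |R|=0.78477 <1
  x=-3.670: |R|=0.65067 <1
  x=-3.428: |R|=0.59988 <1
  x=-6.277: |R|=1.02986 >1
  x=-6.208: |R|=1.02259 >1
So |R|<1 on (-6.0000, 0).

(-6.0000,0); λ=-3 ⇒ h* = (6)/3 = 2.0000.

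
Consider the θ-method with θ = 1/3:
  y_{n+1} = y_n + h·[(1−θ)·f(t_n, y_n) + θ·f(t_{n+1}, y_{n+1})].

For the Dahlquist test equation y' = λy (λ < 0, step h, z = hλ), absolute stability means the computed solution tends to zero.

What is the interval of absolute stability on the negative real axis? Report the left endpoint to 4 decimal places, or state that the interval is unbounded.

(-6.0000, 0).

Set f=λy, z=hλ:
  y_{n+1} = y_n + z·[2/3·y_n + 1/3·y_{n+1}] ⇒ (1 − 1/3z)y_{n+1} = (1 + 2/3z)y_n
  R(z) = (1 + 2/3z)/(1 − 1/3z).

Boundary: |R(x)|=1, x<0.
x=-0.45: |R|=0.6087
R=−1: 1+2/3x = −1+1/3x ⇒ -1/3x=2 ⇒ x=2/(-1/3)=-6.0000
Confirm numerically:
  x=-3.307: |R|=0.57301 <1
  x=-2.846: |R|=0.46049 <1
  x=-2.793: |R|=0.44640 <1
  x=-2.510: |R|=0.36661 <1
  x=-6.130: |R|=1.01424 >1
  x=-6.053: |R|=1.00585 >1
Stable set (-6.0000, 0).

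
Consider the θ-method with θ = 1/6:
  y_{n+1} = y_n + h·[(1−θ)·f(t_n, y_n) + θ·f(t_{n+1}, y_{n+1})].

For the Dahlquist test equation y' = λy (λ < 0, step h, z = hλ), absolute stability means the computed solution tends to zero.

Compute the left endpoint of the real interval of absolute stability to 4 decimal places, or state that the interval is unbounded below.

On y'=λy, z=hλ:
  y_{n+1} = y_n + z·[5/6·y_n + 1/6·y_{n+1}] ⇒ (1 − 1/6z)y_{n+1} = (1 + 5/6z)y_n
  so R(z) = (1 + 5/6z)/(1 − 1/6z).

Solve |R(x)|<1 on ℝ⁻.
x=-1.51: |R|=0.2064
R=−1: 1+5/6x = −1+1/6x ⇒ -2/3x=2 ⇒ x=2/(-2/3)=-3.0000
Confirm numerically:
  x=-2.975: |R|=0.98886 <1
  x=-2.323: |R|=0.67464 <1
  x=-1.387: |R|=0.12657 <1
  x=-3.414: |R|=1.17591 >1
  x=-3.256: |R|=1.11063 >1
  x=-3.117: |R|=1.05133 >1
So |R|<1 on (-3.0000, 0).

left endpoint -3.0000.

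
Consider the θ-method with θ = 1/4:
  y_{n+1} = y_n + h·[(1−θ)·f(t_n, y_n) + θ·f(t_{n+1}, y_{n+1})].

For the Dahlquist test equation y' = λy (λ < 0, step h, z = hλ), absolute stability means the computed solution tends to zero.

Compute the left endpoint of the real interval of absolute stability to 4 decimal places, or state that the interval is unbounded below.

z* = -4.0000.

Set f=λy, z=hλ:
  y_{n+1} = y_n + z·[3/4·y_n + 1/4·y_{n+1}] ⇒ (1 − 1/4z)y_{n+1} = (1 + 3/4z)y_n
  ⇒ R(z) = (1 + 3/4z)/(1 − 1/4z).

Find x<0 with |R(x)|<1.
x=-1.42: |R|=0.0480
R=−1: 1+3/4x = −1+1/4x ⇒ -1/2x=2 ⇒ x=2/(-1/2)=-4.0000
Confirm numerically:
  x=-3.735: |R|=0.93148 <1
  x=-2.007: |R|=0.33644 <1
  x=-1.934: |R|=0.30367 <1
  x=-1.773: |R|=0.22848 <1
  x=-4.494: |R|=1.11632 >1
  x=-4.415: |R|=1.09863 >1
Stable set (-4.0000, 0).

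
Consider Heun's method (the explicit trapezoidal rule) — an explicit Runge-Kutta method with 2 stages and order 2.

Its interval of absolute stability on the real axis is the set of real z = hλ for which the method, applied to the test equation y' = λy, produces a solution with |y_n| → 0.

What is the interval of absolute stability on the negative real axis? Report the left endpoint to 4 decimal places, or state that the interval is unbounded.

On y'=λy, z=hλ:
  order 2, 2-stage ⇒ R(z)=1+z+z^2/2
  (e.g. R(-0.92)=0.50320, |R|=0.50320)

Find x<0 with |R(x)|<1.
x=-0.92: |R|=0.5032
|R(-2.06)|=1.0618 |R(-1.48)|=0.6152 |R(-0.6)|=0.5800
Bisect:
  x_lo=-2.4644 |R|=1.5723  x_hi=-0.2512 |R|=0.7803
  mid=-1.35783 |R|=0.56402 →hi
  mid=-1.91113 |R|=0.91507 →hi
  mid=-2.18777 |R|=1.20540 →lo
  mid=-2.04945 |R|=1.05067 →lo
  mid=-1.98029 |R|=0.98048 →hi
  mid=-2.01487 |R|=1.01498 →lo
  mid=-1.99758 |R|=0.99758 →hi
  mid=-2.00622 |R|=1.00624 →lo
  mid=-2.00190 |R|=1.00190 →lo
  ...
  [-2.00001,-1.99987] ⇒ x*=-2.0000
Stable set (-2.0000, 0).

(-2.0000, 0).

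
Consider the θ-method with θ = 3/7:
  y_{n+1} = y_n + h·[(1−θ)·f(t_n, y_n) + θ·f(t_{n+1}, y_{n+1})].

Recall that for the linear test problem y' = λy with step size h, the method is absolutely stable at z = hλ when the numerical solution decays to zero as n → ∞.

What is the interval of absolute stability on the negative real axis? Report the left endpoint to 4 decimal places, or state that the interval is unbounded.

With y'=λy (z=hλ):
  y_{n+1} = y_n + z·[4/7·y_n + 3/7·y_{n+1}] ⇒ (1 − 3/7z)y_{n+1} = (1 + 4/7z)y_n
  R(z) = (1 + 4/7z)/(1 − 3/7z).

Need |R(x)|<1, x<0.
x=-1.07: |R|=0.2664
R=−1: 1+4/7x = −1+3/7x ⇒ -1/7x=2 ⇒ x=2/(-1/7)=-14.0000
Confirm numerically:
  x=-10.576: |R|=0.91159 <1
  x=-9.811: |R|=0.88502 <1
  x=-8.586: |R|=0.83473 <1
  x=-14.317: |R|=1.00635 >1
  x=-14.262: |R|=1.00526 >1
So |R|<1 on (-14.0000, 0).

z∈(-14.0000,0).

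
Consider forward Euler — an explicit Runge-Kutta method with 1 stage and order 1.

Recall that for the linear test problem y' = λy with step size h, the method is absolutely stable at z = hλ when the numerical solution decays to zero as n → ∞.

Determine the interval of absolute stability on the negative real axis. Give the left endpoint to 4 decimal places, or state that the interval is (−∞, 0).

With y'=λy (z=hλ):
  order 1, 1-stage ⇒ R(z)=1+z
  (e.g. R(-0.55)=0.45000, |R|=0.45000)

Boundary: |R(x)|=1, x<0.
x=-0.55: |R|=0.4500
|R(-2.34)|=1.3400 |R(-2.05)|=1.0500 |R(-0.9)|=0.1000
Bisect:
  x_lo=-2.8216 |R|=1.8216  x_hi=-0.3228 |R|=0.6772
  mid=-1.57219 |R|=0.57219 →hi
  mid=-2.19690 |R|=1.19690 →lo
  mid=-1.88454 |R|=0.88454 →hi
  mid=-2.04072 |R|=1.04072 →lo
  mid=-1.96263 |R|=0.96263 →hi
  mid=-2.00168 |R|=1.00168 →lo
  mid=-1.98215 |R|=0.98215 →hi
  mid=-1.99191 |R|=0.99191 →hi
  mid=-1.99680 |R|=0.99680 →hi
  mid=-1.99924 |R|=0.99924 →hi
  ...
  [-2.00015,-2.00000] ⇒ x*=-2.0000
Interval (-2.0000, 0).

(-2.0000, 0).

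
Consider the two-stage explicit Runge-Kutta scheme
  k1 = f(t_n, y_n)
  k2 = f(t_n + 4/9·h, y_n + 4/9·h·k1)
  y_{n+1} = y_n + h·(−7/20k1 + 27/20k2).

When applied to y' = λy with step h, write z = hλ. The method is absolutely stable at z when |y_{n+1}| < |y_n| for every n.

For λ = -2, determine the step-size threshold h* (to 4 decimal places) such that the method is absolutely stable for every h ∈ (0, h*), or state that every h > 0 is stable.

Set f=λy, z=hλ:
  k1=λy_n ⇒ h·k1=z·y_n;  k2=λ(1+4/9z)y_n ⇒ h·k2=z(1+4/9z)y_n
  y_{n+1}/y_n = 1 − 7/20z + 27/20z(1+4/9z) = 1 + z + 3/5z²
  Hence R(z) = 1 + z + 3/5z².

Need |R(x)|<1, x<0.
x=-0.51: |R|=0.6461
R=1: x+3/5x²=0 ⇒ x=−5/3=-1.6667; min R=1−1/(4·3/5)=0.5833>−1
Confirm numerically:
  x=-1.564: |R|=0.90366 <1
  x=-1.466: |R|=0.82349 <1
  x=-0.922: |R|=0.58805 <1
  x=-2.167: |R|=1.65053 >1
  x=-2.085: |R|=1.52333 >1
  x=-1.932: |R|=1.30757 >1
So |R|<1 on (-1.6667, 0).

(-1.6667,0); λ=-2 ⇒ h* = (5/3)/2 = 0.8333.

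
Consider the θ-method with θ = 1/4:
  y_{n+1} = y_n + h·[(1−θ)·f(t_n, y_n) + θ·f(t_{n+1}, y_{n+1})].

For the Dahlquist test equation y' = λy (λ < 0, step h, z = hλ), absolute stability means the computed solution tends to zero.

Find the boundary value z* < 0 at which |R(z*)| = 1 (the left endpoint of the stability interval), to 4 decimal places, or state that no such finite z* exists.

Set f=λy, z=hλ:
  y_{n+1} = y_n + z·[3/4·y_n + 1/4·y_{n+1}] ⇒ (1 − 1/4z)y_{n+1} = (1 + 3/4z)y_n
  ⇒ R(z) = (1 + 3/4z)/(1 − 1/4z).

Solve |R(x)|<1 on ℝ⁻.
x=-1.12: |R|=0.1250
R=−1: 1+3/4x = −1+1/4x ⇒ -1/2x=2 ⇒ x=2/(-1/2)=-4.0000
Confirm numerically:
  x=-2.745: |R|=0.62787 <1
  x=-2.494: |R|=0.53619 <1
  x=-1.648: |R|=0.16714 <1
  x=-4.286: |R|=1.06903 >1
  x=-4.061: |R|=1.01513 >1
Interval (-4.0000, 0).

z* = -4.0000.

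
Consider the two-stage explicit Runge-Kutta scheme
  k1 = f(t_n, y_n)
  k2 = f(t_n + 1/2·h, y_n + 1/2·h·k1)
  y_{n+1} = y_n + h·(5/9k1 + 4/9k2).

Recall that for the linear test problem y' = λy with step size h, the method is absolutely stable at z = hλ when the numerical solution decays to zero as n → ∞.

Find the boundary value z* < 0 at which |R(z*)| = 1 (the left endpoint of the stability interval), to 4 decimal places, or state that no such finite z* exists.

Set f=λy, z=hλ:
  k1=λy_n ⇒ h·k1=z·y_n;  k2=λ(1+1/2z)y_n ⇒ h·k2=z(1+1/2z)y_n
  y_{n+1}/y_n = 1 + 5/9z + 4/9z(1+1/2z) = 1 + z + 2/9z²
  Hence R(z) = 1 + z + 2/9z².

Need |R(x)|<1, x<0.
x=-1.26: |R|=0.0928
R=1: x+2/9x²=0 ⇒ x=−9/2=-4.5000; min R=1−1/(4·2/9)=-0.1250>−1
Confirm numerically:
  x=-3.909: |R|=0.48662 <1
  x=-3.104: |R|=0.03707 <1
  x=-2.860: |R|=0.04231 <1
  x=-2.266: |R|=0.12494 <1
  x=-5.032: |R|=1.59489 >1
  x=-4.660: |R|=1.16569 >1
  x=-4.600: |R|=1.10222 >1
Interval (-4.5000, 0).

z* = -4.5000.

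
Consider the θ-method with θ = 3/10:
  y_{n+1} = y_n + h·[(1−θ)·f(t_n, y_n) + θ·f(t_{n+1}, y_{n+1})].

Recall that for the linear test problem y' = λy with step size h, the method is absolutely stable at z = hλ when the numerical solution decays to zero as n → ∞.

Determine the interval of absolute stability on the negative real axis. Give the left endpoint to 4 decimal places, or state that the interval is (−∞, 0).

z∈(-5.0000,0).

On y'=λy, z=hλ:
  y_{n+1} = y_n + z·[7/10·y_n + 3/10·y_{n+1}] ⇒ (1 − 3/10z)y_{n+1} = (1 + 7/10z)y_n
  Hence R(z) = (1 + 7/10z)/(1 − 3/10z).

Boundary: |R(x)|=1, x<0.
x=-1.03: |R|=0.2131
R=−1: 1+7/10x = −1+3/10x ⇒ -2/5x=2 ⇒ x=2/(-2/5)=-5.0000
Confirm numerically:
  x=-4.567: |R|=0.92692 <1
  x=-4.106: |R|=0.83977 <1
  x=-2.495: |R|=0.42694 <1
  x=-5.176: |R|=1.02758 >1
  x=-5.086: |R|=1.01362 >1
  x=-5.064: |R|=1.01016 >1
Interval (-5.0000, 0).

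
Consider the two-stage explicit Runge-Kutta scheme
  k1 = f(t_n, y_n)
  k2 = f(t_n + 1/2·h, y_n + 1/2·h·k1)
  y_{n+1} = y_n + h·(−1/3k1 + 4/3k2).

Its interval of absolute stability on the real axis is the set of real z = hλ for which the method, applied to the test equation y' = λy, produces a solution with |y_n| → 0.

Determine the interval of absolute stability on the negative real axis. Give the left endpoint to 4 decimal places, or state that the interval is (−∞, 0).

Test eqn y'=λy, z=hλ:
  k1=λy_n ⇒ h·k1=z·y_n;  k2=λ(1+1/2z)y_n ⇒ h·k2=z(1+1/2z)y_n
  y_{n+1}/y_n = 1 − 1/3z + 4/3z(1+1/2z) = 1 + z + 2/3z²
  Hence R(z) = 1 + z + 2/3z².

Need |R(x)|<1, x<0.
x=-1.46: |R|=0.9611
R=1: x+2/3x²=0 ⇒ x=−3/2=-1.5000; min R=1−1/(4·2/3)=0.6250>−1
Confirm numerically:
  x=-1.379: |R|=0.88876 <1
  x=-1.323: |R|=0.84389 <1
  x=-0.809: |R|=0.62732 <1
  x=-1.703: |R|=1.23047 >1
  x=-1.649: |R|=1.16380 >1
Stable set (-1.5000, 0).

(-1.5000, 0).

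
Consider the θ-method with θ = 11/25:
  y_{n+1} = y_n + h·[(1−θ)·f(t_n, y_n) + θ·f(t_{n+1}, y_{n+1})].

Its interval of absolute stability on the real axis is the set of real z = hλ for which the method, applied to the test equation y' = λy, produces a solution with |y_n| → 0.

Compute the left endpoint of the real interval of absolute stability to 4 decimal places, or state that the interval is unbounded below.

left endpoint -16.6667.

With y'=λy (z=hλ):
  y_{n+1} = y_n + z·[14/25·y_n + 11/25·y_{n+1}] ⇒ (1 − 11/25z)y_{n+1} = (1 + 14/25z)y_n
  R(z) = (1 + 14/25z)/(1 − 11/25z).

Need |R(x)|<1, x<0.
x=-1.28: |R|=0.1812
R=−1: 1+14/25x = −1+11/25x ⇒ -3/25x=2 ⇒ x=2/(-3/25)=-16.6667
Confirm numerically:
  x=-15.833: |R|=0.98744 <1
  x=-12.020: |R|=0.91133 <1
  x=-10.726: |R|=0.87536 <1
  x=-10.391: |R|=0.86485 <1
  x=-17.046: |R|=1.00536 >1
  x=-16.746: |R|=1.00114 >1
Interval (-16.6667, 0).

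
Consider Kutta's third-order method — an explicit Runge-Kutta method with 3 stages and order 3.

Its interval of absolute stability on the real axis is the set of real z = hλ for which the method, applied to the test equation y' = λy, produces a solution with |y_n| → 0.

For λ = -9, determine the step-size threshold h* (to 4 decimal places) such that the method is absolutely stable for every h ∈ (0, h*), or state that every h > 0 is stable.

With y'=λy (z=hλ):
  order 3, 3-stage ⇒ R(z)=1+z+z^2/2+z^3/6
  (e.g. R(-0.35)=0.70410, |R|=0.70410)

Find x<0 with |R(x)|<1.
x=-0.35: |R|=0.7041
|R(-2.46)|=0.9154 |R(-1.91)|=0.2473 |R(-0.83)|=0.4192
Bisect:
  x_lo=-3.0531 |R|=2.1356  x_hi=-0.2440 |R|=0.7833
  mid=-1.64857 |R|=0.03642 →hi
  mid=-2.35084 |R|=0.75292 →hi
  mid=-2.70198 |R|=1.33935 →lo
  mid=-2.52641 |R|=1.02261 →lo
  mid=-2.43862 |R|=0.88222 →hi
  mid=-2.48252 |R|=0.95098 →hi
  mid=-2.50446 |R|=0.98643 →hi
  mid=-2.51544 |R|=1.00443 →lo
  mid=-2.50995 |R|=0.99541 →hi
  ...
  [-2.51286,-2.51269] ⇒ x*=-2.5127
Stable set (-2.5127, 0).

(-2.5127,0); λ=-9 ⇒ h* = 0.2792.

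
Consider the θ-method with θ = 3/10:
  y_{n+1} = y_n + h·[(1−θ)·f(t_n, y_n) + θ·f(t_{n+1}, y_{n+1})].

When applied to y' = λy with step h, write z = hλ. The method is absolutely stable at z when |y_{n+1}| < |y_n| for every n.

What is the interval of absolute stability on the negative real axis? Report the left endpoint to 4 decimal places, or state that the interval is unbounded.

On y'=λy, z=hλ:
  y_{n+1} = y_n + z·[7/10·y_n + 3/10·y_{n+1}] ⇒ (1 − 3/10z)y_{n+1} = (1 + 7/10z)y_n
  Hence R(z) = (1 + 7/10z)/(1 − 3/10z).

Find x<0 with |R(x)|<1.
x=-1.26: |R|=0.0856
R=−1: 1+7/10x = −1+3/10x ⇒ -2/5x=2 ⇒ x=2/(-2/5)=-5.0000
Confirm numerically:
  x=-4.588: |R|=0.93065 <1
  x=-3.249: |R|=0.64531 <1
  x=-3.217: |R|=0.63707 <1
  x=-3.146: |R|=0.61848 <1
  x=-5.294: |R|=1.04544 >1
  x=-5.141: |R|=1.02218 >1
Stable set (-5.0000, 0).

(-5.0000, 0).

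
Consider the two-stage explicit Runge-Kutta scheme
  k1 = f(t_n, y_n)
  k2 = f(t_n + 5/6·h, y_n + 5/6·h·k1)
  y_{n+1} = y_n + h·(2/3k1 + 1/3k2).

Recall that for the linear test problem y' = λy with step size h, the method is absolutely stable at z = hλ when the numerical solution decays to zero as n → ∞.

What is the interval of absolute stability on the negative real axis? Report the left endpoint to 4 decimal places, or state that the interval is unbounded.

With y'=λy (z=hλ):
  k1=λy_n ⇒ h·k1=z·y_n;  k2=λ(1+5/6z)y_n ⇒ h·k2=z(1+5/6z)y_n
  y_{n+1}/y_n = 1 + 2/3z + 1/3z(1+5/6z) = 1 + z + 5/18z²
  so R(z) = 1 + z + 5/18z².

Solve |R(x)|<1 on ℝ⁻.
x=-1.71: |R|=0.1023
R=1: x+5/18x²=0 ⇒ x=−18/5=-3.6000; min R=1−1/(4·5/18)=0.1000>−1
Confirm numerically:
  x=-3.463: |R|=0.86821 <1
  x=-2.839: |R|=0.39987 <1
  x=-2.371: |R|=0.19057 <1
  x=-2.218: |R|=0.14853 <1
  x=-3.882: |R|=1.30409 >1
  x=-3.792: |R|=1.20224 >1
So |R|<1 on (-3.6000, 0).

z∈(-3.6000,0).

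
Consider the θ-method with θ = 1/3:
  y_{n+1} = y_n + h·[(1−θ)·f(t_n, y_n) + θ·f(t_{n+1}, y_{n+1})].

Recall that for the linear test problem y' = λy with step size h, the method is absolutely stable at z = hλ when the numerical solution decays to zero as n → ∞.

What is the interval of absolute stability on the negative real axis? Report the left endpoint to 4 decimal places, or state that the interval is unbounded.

z∈(-6.0000,0).

With y'=λy (z=hλ):
  y_{n+1} = y_n + z·[2/3·y_n + 1/3·y_{n+1}] ⇒ (1 − 1/3z)y_{n+1} = (1 + 2/3z)y_n
  Hence R(z) = (1 + 2/3z)/(1 − 1/3z).

Need |R(x)|<1, x<0.
x=-1: |R|=0.2500
R=−1: 1+2/3x = −1+1/3x ⇒ -1/3x=2 ⇒ x=2/(-1/3)=-6.0000
Confirm numerically:
  x=-5.495: |R|=0.94055 <1
  x=-4.657: |R|=0.82460 <1
  x=-4.246: |R|=0.75794 <1
  x=-6.587: |R|=1.06123 >1
  x=-6.394: |R|=1.04194 >1
  x=-6.197: |R|=1.02142 >1
Interval (-6.0000, 0).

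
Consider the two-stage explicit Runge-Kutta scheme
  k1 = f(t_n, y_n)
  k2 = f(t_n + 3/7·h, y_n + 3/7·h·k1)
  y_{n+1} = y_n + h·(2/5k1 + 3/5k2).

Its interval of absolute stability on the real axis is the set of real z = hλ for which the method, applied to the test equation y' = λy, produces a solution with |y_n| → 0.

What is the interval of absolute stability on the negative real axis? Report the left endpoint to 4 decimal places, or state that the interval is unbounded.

(-3.8889, 0).

Test eqn y'=λy, z=hλ:
  k1=λy_n ⇒ h·k1=z·y_n;  k2=λ(1+3/7z)y_n ⇒ h·k2=z(1+3/7z)y_n
  y_{n+1}/y_n = 1 + 2/5z + 3/5z(1+3/7z) = 1 + z + 9/35z²
  so R(z) = 1 + z + 9/35z².

Boundary: |R(x)|=1, x<0.
x=-0.63: |R|=0.4721
R=1: x+9/35x²=0 ⇒ x=−35/9=-3.8889; min R=1−1/(4·9/35)=0.0278>−1
Confirm numerically:
  x=-2.846: |R|=0.23678 <1
  x=-2.833: |R|=0.23080 <1
  x=-2.753: |R|=0.19589 <1
  x=-2.665: |R|=0.16129 <1
  x=-4.061: |R|=1.17973 >1
  x=-3.984: |R|=1.09744 >1
So |R|<1 on (-3.8889, 0).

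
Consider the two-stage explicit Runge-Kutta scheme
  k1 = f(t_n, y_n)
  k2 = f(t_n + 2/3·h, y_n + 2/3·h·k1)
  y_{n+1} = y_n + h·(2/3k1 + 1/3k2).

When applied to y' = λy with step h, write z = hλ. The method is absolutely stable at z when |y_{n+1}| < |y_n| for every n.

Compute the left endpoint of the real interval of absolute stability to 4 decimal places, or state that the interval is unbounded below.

Set f=λy, z=hλ:
  k1=λy_n ⇒ h·k1=z·y_n;  k2=λ(1+2/3z)y_n ⇒ h·k2=z(1+2/3z)y_n
  y_{n+1}/y_n = 1 + 2/3z + 1/3z(1+2/3z) = 1 + z + 2/9z²
  R(z) = 1 + z + 2/9z².

Solve |R(x)|<1 on ℝ⁻.
x=-0.65: |R|=0.4439
R=1: x+2/9x²=0 ⇒ x=−9/2=-4.5000; min R=1−1/(4·2/9)=-0.1250>−1
Confirm numerically:
  x=-4.200: |R|=0.72000 <1
  x=-3.421: |R|=0.17972 <1
  x=-3.380: |R|=0.15876 <1
  x=-1.946: |R|=0.10446 <1
  x=-4.962: |R|=1.50943 >1
  x=-4.614: |R|=1.11689 >1
So |R|<1 on (-4.5000, 0).

z* = -4.5000.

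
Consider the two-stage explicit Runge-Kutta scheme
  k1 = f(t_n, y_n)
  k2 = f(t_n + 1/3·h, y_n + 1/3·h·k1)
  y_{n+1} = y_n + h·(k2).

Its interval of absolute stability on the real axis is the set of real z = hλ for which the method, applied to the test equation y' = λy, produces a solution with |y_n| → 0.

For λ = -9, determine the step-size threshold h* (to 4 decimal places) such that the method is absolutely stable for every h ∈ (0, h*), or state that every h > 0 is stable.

(-3.0000,0); λ=-9 ⇒ h* = (3)/9 = 0.3333.

Test eqn y'=λy, z=hλ:
  k1=λy_n ⇒ h·k1=z·y_n;  k2=λ(1+1/3z)y_n ⇒ h·k2=z(1+1/3z)y_n
  y_{n+1}/y_n = 1 + z(1+1/3z) = 1 + z + 1/3z²
  so R(z) = 1 + z + 1/3z².

Boundary: |R(x)|=1, x<0.
x=-1.75: |R|=0.2708
R=1: x+1/3x²=0 ⇒ x=−3=-3.0000; min R=1−1/(4·1/3)=0.2500>−1
Confirm numerically:
  x=-2.853: |R|=0.86020 <1
  x=-2.760: |R|=0.77920 <1
  x=-2.702: |R|=0.73160 <1
  x=-2.080: |R|=0.36213 <1
  x=-3.452: |R|=1.52010 >1
  x=-3.142: |R|=1.14872 >1
Stable set (-3.0000, 0).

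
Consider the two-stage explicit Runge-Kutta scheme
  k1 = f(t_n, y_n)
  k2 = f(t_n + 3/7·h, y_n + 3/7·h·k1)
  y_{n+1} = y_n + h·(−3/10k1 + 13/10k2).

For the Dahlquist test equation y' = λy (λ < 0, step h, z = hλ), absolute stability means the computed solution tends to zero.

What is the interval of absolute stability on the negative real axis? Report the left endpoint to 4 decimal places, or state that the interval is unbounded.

(-1.7949, 0).

On y'=λy, z=hλ:
  k1=λy_n ⇒ h·k1=z·y_n;  k2=λ(1+3/7z)y_n ⇒ h·k2=z(1+3/7z)y_n
  y_{n+1}/y_n = 1 − 3/10z + 13/10z(1+3/7z) = 1 + z + 39/70z²
  so R(z) = 1 + z + 39/70z².

Find x<0 with |R(x)|<1.
x=-1.73: |R|=0.9375
R=1: x+39/70x²=0 ⇒ x=−70/39=-1.7949; min R=1−1/(4·39/70)=0.5513>−1
Confirm numerically:
  x=-1.468: |R|=0.73266 <1
  x=-1.330: |R|=0.65553 <1
  x=-1.114: |R|=0.57741 <1
  x=-0.989: |R|=0.55595 <1
  x=-2.029: |R|=1.26467 >1
  x=-1.938: |R|=1.15454 >1
  x=-1.860: |R|=1.06749 >1
Interval (-1.7949, 0).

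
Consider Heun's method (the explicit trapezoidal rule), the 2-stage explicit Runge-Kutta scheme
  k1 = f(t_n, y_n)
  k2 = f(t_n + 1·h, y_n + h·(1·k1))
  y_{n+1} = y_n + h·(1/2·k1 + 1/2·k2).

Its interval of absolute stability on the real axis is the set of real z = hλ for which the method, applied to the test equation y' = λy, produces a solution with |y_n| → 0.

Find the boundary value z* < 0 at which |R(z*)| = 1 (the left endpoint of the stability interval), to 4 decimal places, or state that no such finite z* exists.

z* = -2.0000.

With y'=λy (z=hλ):
  order 2, 2-stage ⇒ R(z)=1+z+z^2/2
  (e.g. R(-0.32)=0.73120, |R|=0.73120)

Find x<0 with |R(x)|<1.
x=-0.32: |R|=0.7312
|R(-2.16)|=1.1728 |R(-1.4)|=0.5800 |R(-0.7)|=0.5450
Bisect:
  x_lo=-2.5524 |R|=1.7050  x_hi=-0.2781 |R|=0.7605
  mid=-1.41528 |R|=0.58623 →hi
  mid=-1.98385 |R|=0.98398 →hi
  mid=-2.26814 |R|=1.30409 →lo
  mid=-2.12599 |R|=1.13393 →lo
  mid=-2.05492 |R|=1.05643 →lo
  mid=-2.01939 |R|=1.01957 →lo
  mid=-2.00162 |R|=1.00162 →lo
  ...
  [-2.00009,-1.99995] ⇒ x*=-2.0000
So |R|<1 on (-2.0000, 0).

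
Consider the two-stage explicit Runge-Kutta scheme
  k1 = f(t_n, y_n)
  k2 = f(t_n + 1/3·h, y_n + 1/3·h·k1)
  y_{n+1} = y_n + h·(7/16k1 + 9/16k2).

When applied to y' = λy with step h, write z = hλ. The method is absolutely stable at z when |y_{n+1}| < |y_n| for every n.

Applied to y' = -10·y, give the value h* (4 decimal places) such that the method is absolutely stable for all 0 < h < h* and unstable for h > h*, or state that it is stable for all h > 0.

On y'=λy, z=hλ:
  k1=λy_n ⇒ h·k1=z·y_n;  k2=λ(1+1/3z)y_n ⇒ h·k2=z(1+1/3z)y_n
  y_{n+1}/y_n = 1 + 7/16z + 9/16z(1+1/3z) = 1 + z + 3/16z²
  ⇒ R(z) = 1 + z + 3/16z².

Boundary: |R(x)|=1, x<0.
x=-0.36: |R|=0.6643
R=1: x+3/16x²=0 ⇒ x=−16/3=-5.3333; min R=1−1/(4·3/16)=-0.3333>−1
Confirm numerically:
  x=-4.405: |R|=0.23325 <1
  x=-3.295: |R|=0.25931 <1
  x=-2.423: |R|=0.32220 <1
  x=-2.295: |R|=0.30743 <1
  x=-5.606: |R|=1.28661 >1
  x=-5.564: |R|=1.24064 >1
  x=-5.410: |R|=1.07777 >1
Stable set (-5.3333, 0).

(-5.3333,0); λ=-10 ⇒ h* = (16/3)/10 = 0.5333.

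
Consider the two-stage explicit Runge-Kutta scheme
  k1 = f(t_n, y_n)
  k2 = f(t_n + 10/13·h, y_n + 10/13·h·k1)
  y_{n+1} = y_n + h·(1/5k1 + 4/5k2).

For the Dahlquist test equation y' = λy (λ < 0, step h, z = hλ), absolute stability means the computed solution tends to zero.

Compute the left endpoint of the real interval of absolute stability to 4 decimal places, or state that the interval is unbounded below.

Test eqn y'=λy, z=hλ:
  k1=λy_n ⇒ h·k1=z·y_n;  k2=λ(1+10/13z)y_n ⇒ h·k2=z(1+10/13z)y_n
  y_{n+1}/y_n = 1 + 1/5z + 4/5z(1+10/13z) = 1 + z + 8/13z²
  ⇒ R(z) = 1 + z + 8/13z².

Solve |R(x)|<1 on ℝ⁻.
x=-1.07: |R|=0.6346
R=1: x+8/13x²=0 ⇒ x=−13/8=-1.6250; min R=1−1/(4·8/13)=0.5938>−1
Confirm numerically:
  x=-1.398: |R|=0.80471 <1
  x=-0.934: |R|=0.60283 <1
  x=-0.808: |R|=0.59376 <1
  x=-2.085: |R|=1.59022 >1
  x=-1.897: |R|=1.31753 >1
  x=-1.851: |R|=1.25743 >1
So |R|<1 on (-1.6250, 0).

z* = -1.6250.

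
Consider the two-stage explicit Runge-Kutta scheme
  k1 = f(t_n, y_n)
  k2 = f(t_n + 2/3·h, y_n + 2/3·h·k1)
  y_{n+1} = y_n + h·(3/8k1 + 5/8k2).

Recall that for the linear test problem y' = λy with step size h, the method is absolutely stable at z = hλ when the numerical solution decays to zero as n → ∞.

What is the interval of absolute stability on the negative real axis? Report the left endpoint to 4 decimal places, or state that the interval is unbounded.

On y'=λy, z=hλ:
  k1=λy_n ⇒ h·k1=z·y_n;  k2=λ(1+2/3z)y_n ⇒ h·k2=z(1+2/3z)y_n
  y_{n+1}/y_n = 1 + 3/8z + 5/8z(1+2/3z) = 1 + z + 5/12z²
  Hence R(z) = 1 + z + 5/12z².

Find x<0 with |R(x)|<1.
x=-0.64: |R|=0.5307
R=1: x+5/12x²=0 ⇒ x=−12/5=-2.4000; min R=1−1/(4·5/12)=0.4000>−1
Confirm numerically:
  x=-2.066: |R|=0.71248 <1
  x=-1.696: |R|=0.50251 <1
  x=-1.660: |R|=0.48817 <1
  x=-1.081: |R|=0.40590 <1
  x=-2.628: |R|=1.24966 >1
  x=-2.610: |R|=1.22837 >1
So |R|<1 on (-2.4000, 0).

z∈(-2.4000,0).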